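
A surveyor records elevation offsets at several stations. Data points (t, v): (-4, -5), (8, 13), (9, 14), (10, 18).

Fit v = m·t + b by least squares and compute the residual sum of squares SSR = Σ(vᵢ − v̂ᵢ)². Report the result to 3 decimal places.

Compute the Gram sums: Σt·t = 261, Σt = 23, Σ1 = 4.
For Aᵀv: Σt·v = 430, Σv = 40.
AᵀA·[m, b]ᵀ = Aᵀv becomes [[261, 23]; [23, 4]]·[m, b]ᵀ = [430, 40]ᵀ.
Δ = 261·4 − 23² = 515.
m = (430·4 − 23·40)/515 = 160/103; b = (261·40 − 23·430)/515 = 110/103.
Residuals: 15/103, -51/103, -108/103, 144/103; SSR = 342/103.

SSR = 3.320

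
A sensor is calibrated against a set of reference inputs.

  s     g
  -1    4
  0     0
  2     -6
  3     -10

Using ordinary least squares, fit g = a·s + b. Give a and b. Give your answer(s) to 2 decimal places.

a = -3.40, b = 0.40

Setting ∂/∂a … = 0 gives: 14·a + 4·b = -46;  4·a + 4·b = -12.
(Σs·s = 14, Σs = 4, Σ1 = 4, Σs·g = -46, Σg = -12.)
Eliminating b: 4·(row 1) − 4·(row 2) gives 40·a = 4·(-46) − 4·(-12) = -136, so a = -17/5.
Then b = ((-12) − 4·(-17/5))/4 = 2/5.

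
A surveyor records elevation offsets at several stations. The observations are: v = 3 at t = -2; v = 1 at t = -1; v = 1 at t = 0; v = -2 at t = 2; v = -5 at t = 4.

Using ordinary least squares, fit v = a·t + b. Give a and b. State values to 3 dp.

From the data, Σt·t = 25, Σt = 3, Σ1 = 5.
Right-hand side: Σt·v = -31, Σv = -2.
Δ = 25·5 − 3² = 116.
a = ((-31)·5 − 3·(-2))/116 = -149/116; b = (25·(-2) − 3·(-31))/116 = 43/116.

a = -1.284, b = 0.371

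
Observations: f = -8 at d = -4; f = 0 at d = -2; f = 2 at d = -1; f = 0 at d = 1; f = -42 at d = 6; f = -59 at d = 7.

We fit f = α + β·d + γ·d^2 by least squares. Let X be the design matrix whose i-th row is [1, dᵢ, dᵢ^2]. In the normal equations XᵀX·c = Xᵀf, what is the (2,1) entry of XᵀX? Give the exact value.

7

Row 2 ↔ basis d, column 1 ↔ basis 1, so (XᵀX)_{2,1} = Σᵢ d = (-4)·(1) + (-2)·(1) + (-1)·(1) + (1)·(1) + (6)·(1) + (7)·(1) = 7.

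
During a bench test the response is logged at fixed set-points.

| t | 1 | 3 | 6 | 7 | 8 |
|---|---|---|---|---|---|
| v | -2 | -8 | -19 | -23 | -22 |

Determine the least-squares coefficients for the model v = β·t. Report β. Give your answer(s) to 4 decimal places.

β = -3.0000

Compute the Gram sums: Σt·t = 159.
For Mᵀv: Σt·v = -477.
Normal equations: [[159]]·[β]ᵀ = [-477]ᵀ.
Hence β = -477 / 159 ≈ -3.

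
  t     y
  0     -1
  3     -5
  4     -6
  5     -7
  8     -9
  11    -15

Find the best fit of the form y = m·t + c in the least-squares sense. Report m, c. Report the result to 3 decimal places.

m = -1.187, c = -1.033

Compute the Gram sums: Σt·t = 235, Σt = 31, Σ1 = 6.
For Xᵀy: Σt·y = -311, Σy = -43.
XᵀX·[m, c]ᵀ = Xᵀy becomes [[235, 31]; [31, 6]]·[m, c]ᵀ = [-311, -43]ᵀ.
Δ = 235·6 − 31² = 449.
m = ((-311)·6 − 31·(-43))/449 = -533/449; c = (235·(-43) − 31·(-311))/449 = -464/449.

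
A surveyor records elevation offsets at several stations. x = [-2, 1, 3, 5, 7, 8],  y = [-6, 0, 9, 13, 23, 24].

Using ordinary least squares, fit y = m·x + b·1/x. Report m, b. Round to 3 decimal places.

m = 3.110, b = -2.627

Normal-equation sums: Σx·x = 152, Σx·1/x = 6, Σ1/x·1/x = 1014049/705600.
For Aᵀy: Σx·y = 457, Σ1/x·y = 521/35.
So AᵀA·[m, b]ᵀ = Aᵀy: [[152, 6]; [6, 1014049/705600]]·[m, b]ᵀ = [457, 521/35]ᵀ.
det = 152·(1014049/705600) − 6² = 16091731/88200.
m = (457·(1014049/705600) − 6·(521/35))/(16091731/88200) = 400400233/128733848; b = (152·(521/35) − 6·457)/(16091731/88200) = -42280560/16091731.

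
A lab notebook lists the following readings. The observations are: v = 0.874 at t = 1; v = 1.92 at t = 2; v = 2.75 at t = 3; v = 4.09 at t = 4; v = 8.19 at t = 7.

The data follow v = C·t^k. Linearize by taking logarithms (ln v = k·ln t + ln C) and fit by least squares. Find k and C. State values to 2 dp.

Linearized form: ln v = k·ln t + ln C. From the 5 transformed points,
Σln t = 5.1240, Σ(ln t)² = 7.3958, Σln v = 5.0407, Σln t·ln v = 7.6083.
Equations: 7.3958·k + 5.1240·ln C = 7.6083;  5.1240·k + 5·ln C = 5.0407.
Slope k = (n·Σln t·ln v − Σln t·Σln v)/(n·Σ(ln t)² − (Σln t)²) = (5·7.6083 − 5.1240·5.0407)/10.7239 = 1.13884; ln C = (Σln v − k·Σln t)/n = -0.15894, so C = exp(-0.15894) = 0.85305.

k = 1.14, C = 0.85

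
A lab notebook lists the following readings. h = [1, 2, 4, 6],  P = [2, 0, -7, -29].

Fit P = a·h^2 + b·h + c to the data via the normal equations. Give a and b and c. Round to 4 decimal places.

From the data, Σh^2·h^2 = 1569, Σh^2·h = 289, Σh^2 = 57, Σh·h = 57, Σh = 13, Σ1 = 4.
And Σh^2·P = -1154, Σh·P = -200, ΣP = -34.
So XᵀX·[a, b, c]ᵀ = XᵀP: [[1569, 289, 57]; [289, 57, 13]; [57, 13, 4]]·[a, b, c]ᵀ = [-1154, -200, -34]ᵀ.
Inverting the 3×3 Gram matrix, [a, b, c]ᵀ = [-1179/796, 3463/796, -305/199]ᵀ.

a = -1.4812, b = 4.3505, c = -1.5327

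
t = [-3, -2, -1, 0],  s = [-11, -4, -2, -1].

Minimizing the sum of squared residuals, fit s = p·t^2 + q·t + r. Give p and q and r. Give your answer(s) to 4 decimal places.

p = -1.5000, q = -1.3000, r = -1.2000

Entries of XᵀX: Σt^2·t^2 = 98, Σt^2·t = -36, Σt^2 = 14, Σt·t = 14, Σt = -6, Σ1 = 4.
And Σt^2·s = -117, Σt·s = 43, Σs = -18.
Inverting the 3×3 Gram matrix, [p, q, r]ᵀ = [-3/2, -13/10, -6/5]ᵀ.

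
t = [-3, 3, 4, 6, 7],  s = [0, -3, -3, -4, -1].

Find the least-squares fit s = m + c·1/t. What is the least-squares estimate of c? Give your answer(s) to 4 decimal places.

c = -4.9153

Forming MᵀM = [[5, 47/84]; [47/84, 261/784]] and Mᵀs = [-11, -215/84]ᵀ gives MᵀM·[m, c]ᵀ = Mᵀs.
Determinant 5·(261/784) − (47/84)² = 596/441.
m = ((-11)·(261/784) − (47/84)·(-215/84))/(596/441) = -7867/4768; c = (5·(-215/84) − (47/84)·(-11))/(596/441) = -5859/1192.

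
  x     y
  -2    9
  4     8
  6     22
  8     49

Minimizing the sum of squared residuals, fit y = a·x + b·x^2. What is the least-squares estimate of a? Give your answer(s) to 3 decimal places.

Setting ∂/∂a … = 0 gives: 120·a + 784·b = 538;  784·a + 5664·b = 4092.
Eliminating b: 5664·(row 1) − 784·(row 2) gives 65024·a = 5664·538 − 784·4092 = -160896, so a = -1257/508.
Then b = (4092 − 784·(-1257/508))/5664 = 541/508.

a = -2.474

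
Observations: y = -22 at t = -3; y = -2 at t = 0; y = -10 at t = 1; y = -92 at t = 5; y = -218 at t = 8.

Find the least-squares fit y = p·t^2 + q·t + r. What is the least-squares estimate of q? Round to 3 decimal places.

Compute the Gram sums: Σt^2·t^2 = 4803, Σt^2·t = 611, Σt^2 = 99, Σt·t = 99, Σt = 11, Σ1 = 5.
And Σt^2·y = -16460, Σt·y = -2148, Σy = -344.
Row-reducing yields p = -54597/18136, q = -50311/18136, r = -14013/4534.

q = -2.774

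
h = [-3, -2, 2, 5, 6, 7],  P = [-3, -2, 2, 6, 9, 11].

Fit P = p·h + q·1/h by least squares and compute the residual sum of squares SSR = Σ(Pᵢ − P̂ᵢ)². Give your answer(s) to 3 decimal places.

SSR = 2.405

From the data, Σh·h = 127, Σh·1/h = 6, Σ1/h·1/h = 30839/44100.
Moment sums: Σh·P = 178, Σ1/h·P = 509/70.
AᵀA·[p, q]ᵀ = AᵀP becomes [[127, 6]; [6, 30839/44100]]·[p, q]ᵀ = [178, 509/70]ᵀ.
Eliminating q: (30839/44100)·(row 1) − 6·(row 2) gives (2328953/44100)·p = (30839/44100)·178 − 6·(509/70) = 1782661/22050, so p = 3565322/2328953.
Then q = ((509/70) − 6·(3565322/2328953))/(30839/44100) = -6373710/2328953.
Residuals: 1584537/2328953, -714117/2328953, 714117/2328953, -2578150/2328953, 630930/2328953, 1571759/2328953; SSR = 5601676/2328953.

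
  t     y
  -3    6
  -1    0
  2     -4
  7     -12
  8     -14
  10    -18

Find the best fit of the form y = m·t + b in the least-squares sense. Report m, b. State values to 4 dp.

Compute the Gram sums: Σt·t = 227, Σt = 23, Σ1 = 6.
And Σt·y = -402, Σy = -42.
So AᵀA·[m, b]ᵀ = Aᵀy: [[227, 23]; [23, 6]]·[m, b]ᵀ = [-402, -42]ᵀ.
Determinant 227·6 − 23² = 833.
m = ((-402)·6 − 23·(-42))/833 = -1446/833; b = (227·(-42) − 23·(-402))/833 = -288/833.

m = -1.7359, b = -0.3457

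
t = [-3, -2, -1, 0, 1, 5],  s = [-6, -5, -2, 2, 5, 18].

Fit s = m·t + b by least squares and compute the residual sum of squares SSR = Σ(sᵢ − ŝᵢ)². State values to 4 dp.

Setting ∂/∂m … = 0 gives: 40·m + 0·b = 125;  0·m + 6·b = 12.
(Σt·t = 40, Σt = 0, Σ1 = 6, Σt·s = 125, Σs = 12.)
Δ = 40·6 − 0² = 240.
m = (125·6 − 0·12)/240 = 25/8; b = (40·12 − 0·125)/240 = 2.
Residuals: 11/8, -3/4, -7/8, 0, -1/8, 3/8; SSR = 27/8.

SSR = 3.3750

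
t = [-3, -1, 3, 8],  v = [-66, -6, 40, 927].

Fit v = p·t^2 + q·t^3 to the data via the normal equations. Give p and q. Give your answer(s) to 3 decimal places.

p = -1.433, q = 1.989

Compute the Gram sums: Σt^2·t^2 = 4259, Σt^2·t^3 = 32767, Σt^3·t^3 = 263603.
Moment sums: Σt^2·v = 59088, Σt^3·v = 477492.
XᵀX·[p, q]ᵀ = Xᵀv becomes [[4259, 32767]; [32767, 263603]]·[p, q]ᵀ = [59088, 477492]ᵀ.
Eliminating q: 263603·(row 1) − 32767·(row 2) gives 49008888·p = 263603·59088 − 32767·477492 = -70206300, so p = -1950175/1361358.
Then q = (477492 − 32767·(-1950175/1361358))/263603 = 2708387/1361358.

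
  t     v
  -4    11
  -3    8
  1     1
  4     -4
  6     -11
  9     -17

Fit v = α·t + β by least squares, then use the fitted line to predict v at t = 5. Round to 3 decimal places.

v̂ = -7.977

Entries of AᵀA: Σt·t = 159, Σt = 13, Σ1 = 6.
Moment sums: Σt·v = -302, Σv = -12.
Eliminating β: 6·(row 1) − 13·(row 2) gives 785·α = 6·(-302) − 13·(-12) = -1656, so α = -1656/785.
Then β = ((-12) − 13·(-1656/785))/6 = 2018/785.
At t = 5: v̂ = (-1656/785)·(5) + (2018/785)·(1) = -6262/785.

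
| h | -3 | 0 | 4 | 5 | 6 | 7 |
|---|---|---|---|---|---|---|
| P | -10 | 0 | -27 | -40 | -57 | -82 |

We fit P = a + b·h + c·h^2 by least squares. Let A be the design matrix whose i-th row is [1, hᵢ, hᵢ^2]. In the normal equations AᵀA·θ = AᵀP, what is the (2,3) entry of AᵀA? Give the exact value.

Row 2 ↔ basis h, column 3 ↔ basis h^2, so (AᵀA)_{2,3} = Σᵢ (h)·(h^2) = (-3)·(9) + (0)·(0) + (4)·(16) + (5)·(25) + (6)·(36) + (7)·(49) = 721.

721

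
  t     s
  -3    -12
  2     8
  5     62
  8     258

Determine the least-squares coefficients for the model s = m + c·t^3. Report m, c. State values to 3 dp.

Entries of MᵀM: Σ1 = 4, Σt^3 = 618, Σt^3·t^3 = 278562.
Moment sums: Σs = 316, Σt^3·s = 140234.
Normal equations: [[4, 618]; [618, 278562]]·[m, c]ᵀ = [316, 140234]ᵀ.
Determinant 4·278562 − 618² = 732324.
m = (316·278562 − 618·140234)/732324 = 113415/61027; c = (4·140234 − 618·316)/732324 = 91412/183081.

m = 1.858, c = 0.499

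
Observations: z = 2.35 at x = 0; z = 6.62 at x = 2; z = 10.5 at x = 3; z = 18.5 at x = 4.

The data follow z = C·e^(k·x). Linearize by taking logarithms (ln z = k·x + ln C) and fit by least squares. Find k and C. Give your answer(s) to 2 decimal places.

Let Y = ln z. Fitting Y = k·x + ln C by least squares:
Σx = 9.0000, Σ(x)² = 29.0000, Σln z = 8.0137, Σx·ln z = 22.5054.
Equations: 29.0000·k + 9.0000·ln C = 22.5054;  9.0000·k + 4·ln C = 8.0137.
Slope k = (n·Σx·ln z − Σx·Σln z)/(n·Σ(x)² − (Σx)²) = (4·22.5054 − 9.0000·8.0137)/35.0000 = 0.51139; ln C = (Σln z − k·Σx)/n = 0.85278, so C = exp(0.85278) = 2.34617.

k = 0.51, C = 2.35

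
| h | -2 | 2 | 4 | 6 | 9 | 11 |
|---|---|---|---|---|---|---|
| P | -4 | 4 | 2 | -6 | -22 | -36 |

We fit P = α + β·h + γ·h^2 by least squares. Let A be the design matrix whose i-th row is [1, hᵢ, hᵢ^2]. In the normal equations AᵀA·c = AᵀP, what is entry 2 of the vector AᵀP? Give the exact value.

Entry 2 ↔ basis h, so (AᵀP)_{2} = Σᵢ (h)·Pᵢ = (-2)·(-4) + (2)·(4) + (4)·(2) + (6)·(-6) + (9)·(-22) + (11)·(-36) = -606.

-606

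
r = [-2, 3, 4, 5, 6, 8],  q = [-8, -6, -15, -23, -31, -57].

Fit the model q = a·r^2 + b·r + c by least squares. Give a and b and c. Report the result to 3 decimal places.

The normal system XᵀX·[a, b, c]ᵀ = Xᵀq is [[6370, 936, 154]; [936, 154, 24]; [154, 24, 6]]·[a, b, c]ᵀ = [-5665, -819, -140]ᵀ.
Inverting the 3×3 Gram matrix, [a, b, c]ᵀ = [-55915/56708, 27633/28354, -109099/56708]ᵀ.

a = -0.986, b = 0.975, c = -1.924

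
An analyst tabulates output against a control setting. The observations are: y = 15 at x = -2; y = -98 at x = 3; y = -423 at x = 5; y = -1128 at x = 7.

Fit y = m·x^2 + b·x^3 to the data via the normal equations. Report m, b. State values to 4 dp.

The normal equations are: 3123·m + 20143·b = -66669;  20143·m + 134067·b = -442545.
Δ = 3123·134067 − 20143² = 12950792.
m = ((-66669)·134067 − 20143·(-442545))/12950792 = -2991111/1618849; b = (3123·(-442545) − 20143·(-66669))/12950792 = -4894296/1618849.

m = -1.8477, b = -3.0233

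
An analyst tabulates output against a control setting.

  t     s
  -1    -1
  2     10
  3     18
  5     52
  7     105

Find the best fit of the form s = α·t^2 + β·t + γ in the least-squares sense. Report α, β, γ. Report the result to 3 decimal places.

Forming XᵀX = [[3124, 502, 88]; [502, 88, 16]; [88, 16, 5]] and Xᵀs = [6646, 1070, 184]ᵀ gives XᵀX·[α, β, γ]ᵀ = Xᵀs.
Inverting the 3×3 Gram matrix, [α, β, γ]ᵀ = [24179/11739, 8689/11739, -7120/3913]ᵀ.

α = 2.060, β = 0.740, γ = -1.820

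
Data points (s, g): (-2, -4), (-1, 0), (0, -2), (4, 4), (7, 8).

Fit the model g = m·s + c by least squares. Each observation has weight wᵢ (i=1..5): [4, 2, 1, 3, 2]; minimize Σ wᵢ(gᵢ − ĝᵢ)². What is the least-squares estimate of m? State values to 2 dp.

m = 1.25

The normal system AᵀWA·[m, c]ᵀ = AᵀWg is [[164, 16]; [16, 12]]·[m, c]ᵀ = [192, 10]ᵀ.
det = 164·12 − 16² = 1712.
m = (192·12 − 16·10)/1712 = 134/107; c = (164·10 − 16·192)/1712 = -179/214.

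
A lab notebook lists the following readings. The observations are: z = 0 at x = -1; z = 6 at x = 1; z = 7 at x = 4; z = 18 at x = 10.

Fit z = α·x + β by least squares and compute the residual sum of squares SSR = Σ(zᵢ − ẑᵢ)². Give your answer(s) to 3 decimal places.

SSR = 7.442

AᵀA·[α, β]ᵀ = Aᵀz reads: 118·α + 14·β = 214;  14·α + 4·β = 31.
det = 118·4 − 14² = 276.
α = (214·4 − 14·31)/276 = 211/138; β = (118·31 − 14·214)/276 = 331/138.
Residuals: -20/23, 143/69, -209/138, 43/138; SSR = 1027/138.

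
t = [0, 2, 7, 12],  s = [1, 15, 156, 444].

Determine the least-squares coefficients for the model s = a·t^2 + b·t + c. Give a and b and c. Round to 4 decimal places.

The normal equations are: 23153·a + 2079·b + 197·c = 71640;  2079·a + 197·b + 21·c = 6450;  197·a + 21·b + 4·c = 616.
(Σt^2·t^2 = 23153, Σt^2·t = 2079, Σt^2 = 197, Σt·t = 197, Σt = 21, Σ1 = 4, Σt^2·s = 71640, Σt·s = 6450, Σs = 616.)
Inverting the 3×3 Gram matrix, [a, b, c]ᵀ = [89213/30140, 42939/30140, 2239/3014]ᵀ.

a = 2.9600, b = 1.4247, c = 0.7429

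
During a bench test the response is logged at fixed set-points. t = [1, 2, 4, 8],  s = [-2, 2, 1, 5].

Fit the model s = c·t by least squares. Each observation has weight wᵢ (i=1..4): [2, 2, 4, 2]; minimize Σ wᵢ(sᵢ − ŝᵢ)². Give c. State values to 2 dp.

c = 0.50

Normal-equation sums: Σwᵢ·t·t = 202.
Right-hand side: Σwᵢ·t·s = 100.
c = 100/202 = 0.49505.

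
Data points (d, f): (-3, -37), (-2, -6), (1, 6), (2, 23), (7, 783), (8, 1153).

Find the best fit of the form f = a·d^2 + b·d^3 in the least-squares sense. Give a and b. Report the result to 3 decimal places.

a = 1.951, b = 2.007

The normal system AᵀA·[a, b]ᵀ = Aᵀf is [[6611, 49333]; [49333, 380651]]·[a, b]ᵀ = [111900, 860142]ᵀ.
Eliminating b: 380651·(row 1) − 49333·(row 2) gives 82738872·a = 380651·111900 − 49333·860142 = 161461614, so a = 26910269/13789812.
Then b = (860142 − 49333·(26910269/13789812))/380651 = 27672677/13789812.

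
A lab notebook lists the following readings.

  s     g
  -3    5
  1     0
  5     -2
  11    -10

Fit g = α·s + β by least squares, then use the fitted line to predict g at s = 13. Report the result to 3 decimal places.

The normal equations are: 156·α + 14·β = -135;  14·α + 4·β = -7.
(Σs·s = 156, Σs = 14, Σ1 = 4, Σs·g = -135, Σg = -7.)
det = 156·4 − 14² = 428.
α = ((-135)·4 − 14·(-7))/428 = -221/214; β = (156·(-7) − 14·(-135))/428 = 399/214.
At s = 13: ĝ = (-221/214)·(13) + (399/214)·(1) = -1237/107.

ĝ = -11.561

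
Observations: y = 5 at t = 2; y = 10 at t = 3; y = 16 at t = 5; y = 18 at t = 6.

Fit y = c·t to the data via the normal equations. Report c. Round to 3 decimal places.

c = 3.081

Entries of XᵀX: Σt·t = 74.
For Xᵀy: Σt·y = 228.
c = 228/74 = 3.08108.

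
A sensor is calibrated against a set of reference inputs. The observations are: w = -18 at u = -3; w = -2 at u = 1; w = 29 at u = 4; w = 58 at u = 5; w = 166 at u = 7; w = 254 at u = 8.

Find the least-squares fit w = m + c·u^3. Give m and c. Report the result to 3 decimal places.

The normal system AᵀA·[m, c]ᵀ = Aᵀw is [[6, 1018]; [1018, 400244]]·[m, c]ᵀ = [487, 196576]ᵀ.
Eliminating c: 400244·(row 1) − 1018·(row 2) gives 1365140·m = 400244·487 − 1018·196576 = -5195540, so m = -37111/9751.
Then c = (196576 − 1018·(-37111/9751))/400244 = 9767/19502.

m = -3.806, c = 0.501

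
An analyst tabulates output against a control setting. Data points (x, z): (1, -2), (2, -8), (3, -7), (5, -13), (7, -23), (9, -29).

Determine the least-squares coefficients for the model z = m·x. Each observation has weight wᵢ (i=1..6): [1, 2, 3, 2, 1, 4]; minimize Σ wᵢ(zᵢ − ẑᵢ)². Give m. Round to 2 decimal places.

m = -3.12

Normal-equation sums: Σwᵢ·x·x = 459.
Right-hand side: Σwᵢ·x·z = -1432.
Normal equations: [[459]]·[m]ᵀ = [-1432]ᵀ.
m = (-1432)/459 = -3.11983.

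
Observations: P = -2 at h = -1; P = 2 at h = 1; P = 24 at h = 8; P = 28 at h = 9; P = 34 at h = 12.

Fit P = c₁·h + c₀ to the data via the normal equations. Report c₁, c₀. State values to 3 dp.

Entries of MᵀM: Σh·h = 291, Σh = 29, Σ1 = 5.
Moment sums: Σh·P = 856, ΣP = 86.
Normal equations: [[291, 29]; [29, 5]]·[c₁, c₀]ᵀ = [856, 86]ᵀ.
det = 291·5 − 29² = 614.
c₁ = (856·5 − 29·86)/614 = 893/307; c₀ = (291·86 − 29·856)/614 = 101/307.

c₁ = 2.909, c₀ = 0.329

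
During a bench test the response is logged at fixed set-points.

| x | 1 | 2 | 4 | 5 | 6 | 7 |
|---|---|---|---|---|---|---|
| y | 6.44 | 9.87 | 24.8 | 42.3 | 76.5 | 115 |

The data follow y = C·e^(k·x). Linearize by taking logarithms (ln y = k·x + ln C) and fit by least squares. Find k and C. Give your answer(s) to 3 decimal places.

k = 0.489, C = 3.771

Let Y = ln y. Fitting Y = k·x + ln C by least squares:
XᵀX = [[131.0000, 25.0000]; [25.0000, 6]], rhs = [97.2471, 20.1899]ᵀ  (here Σx = 25.0000, Σ(x)² = 131.0000, Σln y = 20.1899, Σx·ln y = 97.2471).
Slope k = (n·Σx·ln y − Σx·Σln y)/(n·Σ(x)² − (Σx)²) = (6·97.2471 − 25.0000·20.1899)/161.0000 = 0.48904; ln C = (Σln y − k·Σx)/n = 1.32731, so C = exp(1.32731) = 3.77088.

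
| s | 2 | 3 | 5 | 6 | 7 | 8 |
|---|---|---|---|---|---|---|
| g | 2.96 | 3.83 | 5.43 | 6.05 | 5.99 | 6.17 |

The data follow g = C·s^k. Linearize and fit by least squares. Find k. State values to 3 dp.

k = 0.558

Let Y = ln g. Fitting Y = k·ln s + ln C by least squares:
Over the data: Σln s = 9.2183, Σ(ln s)² = 15.5987, Σln g = 9.5298, Σln s·ln g = 15.4431.
Normal system: [[15.5987, 9.2183]; [9.2183, 6]]·[k, ln C]ᵀ = [15.4431, 9.5298]ᵀ.
Solving (det = 8.6152): k = 0.55829, ln C = 0.73055.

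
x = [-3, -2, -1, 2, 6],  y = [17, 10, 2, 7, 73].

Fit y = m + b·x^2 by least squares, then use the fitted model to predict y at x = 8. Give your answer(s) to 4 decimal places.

ŷ = 129.4998

Normal-equation sums: Σ1 = 5, Σx^2 = 54, Σx^2·x^2 = 1410.
Moment sums: Σy = 109, Σx^2·y = 2851.
So MᵀM·[m, b]ᵀ = Mᵀy: [[5, 54]; [54, 1410]]·[m, b]ᵀ = [109, 2851]ᵀ.
Determinant 5·1410 − 54² = 4134.
m = (109·1410 − 54·2851)/4134 = -44/689; b = (5·2851 − 54·109)/4134 = 8369/4134.
At x = 8: ŷ = (-44/689)·(1) + (8369/4134)·(64) = 267676/2067.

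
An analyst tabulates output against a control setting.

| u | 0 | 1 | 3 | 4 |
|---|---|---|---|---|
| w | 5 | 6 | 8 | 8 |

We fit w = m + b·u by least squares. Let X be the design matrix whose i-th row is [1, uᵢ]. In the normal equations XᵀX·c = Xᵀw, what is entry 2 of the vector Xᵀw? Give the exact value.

Entry 2 ↔ basis u, so (Xᵀw)_{2} = Σᵢ (u)·wᵢ = (0)·(5) + (1)·(6) + (3)·(8) + (4)·(8) = 62.

62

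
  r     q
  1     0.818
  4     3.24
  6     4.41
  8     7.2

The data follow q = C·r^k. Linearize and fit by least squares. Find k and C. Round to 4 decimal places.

Taking logs, ln q = k·ln r + ln C, so regress ln q on ln r.
Sums: Σln r = 5.2575, Σ(ln r)² = 9.4563, Σln q = 4.4326, Σln r·ln q = 8.3934.
Normal system: [[9.4563, 5.2575]; [5.2575, 4]]·[k, ln C]ᵀ = [8.3934, 4.4326]ᵀ.
Slope k = (n·Σln r·ln q − Σln r·Σln q)/(n·Σ(ln r)² − (Σln r)²) = (4·8.3934 − 5.2575·4.4326)/10.1839 = 1.00837; ln C = (Σln q − k·Σln r)/n = -0.21721, so C = exp(-0.21721) = 0.80476.

k = 1.0084, C = 0.8048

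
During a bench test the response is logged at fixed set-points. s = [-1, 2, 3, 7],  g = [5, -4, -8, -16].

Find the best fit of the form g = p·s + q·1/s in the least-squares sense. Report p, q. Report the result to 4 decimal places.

p = -2.2248, q = -2.2102

Compute the Gram sums: Σs·s = 63, Σs·1/s = 4, Σ1/s·1/s = 2437/1764.
Moment sums: Σs·g = -149, Σ1/s·g = -251/21.
Normal equations: [[63, 4]; [4, 2437/1764]]·[p, q]ᵀ = [-149, -251/21]ᵀ.
det = 63·(2437/1764) − 4² = 1989/28.
p = ((-149)·(2437/1764) − 4·(-251/21))/(1989/28) = -278777/125307; q = (63·(-251/21) − 4·(-149))/(1989/28) = -4396/1989.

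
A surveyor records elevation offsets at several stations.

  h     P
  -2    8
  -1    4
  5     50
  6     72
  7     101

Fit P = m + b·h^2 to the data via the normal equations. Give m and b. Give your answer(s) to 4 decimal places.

Entries of AᵀA: Σ1 = 5, Σh^2 = 115, Σh^2·h^2 = 4339.
Moment sums: ΣP = 235, Σh^2·P = 8827.
det = 5·4339 − 115² = 8470.
m = (235·4339 − 115·8827)/8470 = 456/847; b = (5·8827 − 115·235)/8470 = 1711/847.

m = 0.5384, b = 2.0201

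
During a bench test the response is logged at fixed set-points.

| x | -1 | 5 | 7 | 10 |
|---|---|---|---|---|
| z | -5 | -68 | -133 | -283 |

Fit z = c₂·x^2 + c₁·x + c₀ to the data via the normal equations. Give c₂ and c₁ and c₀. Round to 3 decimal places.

The normal system AᵀA·[c₂, c₁, c₀]ᵀ = Aᵀz is [[13027, 1467, 175]; [1467, 175, 21]; [175, 21, 4]]·[c₂, c₁, c₀]ᵀ = [-36522, -4096, -489]ᵀ.
Inverting the 3×3 Gram matrix, [c₂, c₁, c₀]ᵀ = [-15713/5242, 9281/5242, -1058/2621]ᵀ.

c₂ = -2.998, c₁ = 1.771, c₀ = -0.404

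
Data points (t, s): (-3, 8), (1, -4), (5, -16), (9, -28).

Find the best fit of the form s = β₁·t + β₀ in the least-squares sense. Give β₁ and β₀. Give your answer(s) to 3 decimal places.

AᵀA·[β₁, β₀]ᵀ = Aᵀs reads: 116·β₁ + 12·β₀ = -360;  12·β₁ + 4·β₀ = -40.
(Σt·t = 116, Σt = 12, Σ1 = 4, Σt·s = -360, Σs = -40.)
det = 116·4 − 12² = 320.
β₁ = ((-360)·4 − 12·(-40))/320 = -3; β₀ = (116·(-40) − 12·(-360))/320 = -1.

β₁ = -3.000, β₀ = -1.000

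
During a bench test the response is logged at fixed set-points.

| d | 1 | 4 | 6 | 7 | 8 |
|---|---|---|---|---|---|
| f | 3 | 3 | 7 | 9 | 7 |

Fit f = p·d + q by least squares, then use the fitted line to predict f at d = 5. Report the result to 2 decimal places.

Compute the Gram sums: Σd·d = 166, Σd = 26, Σ1 = 5.
Moment sums: Σd·f = 176, Σf = 29.
So MᵀM·[p, q]ᵀ = Mᵀf: [[166, 26]; [26, 5]]·[p, q]ᵀ = [176, 29]ᵀ.
Determinant 166·5 − 26² = 154.
p = (176·5 − 26·29)/154 = 9/11; q = (166·29 − 26·176)/154 = 17/11.
At d = 5: f̂ = (9/11)·(5) + (17/11)·(1) = 62/11.

f̂ = 5.64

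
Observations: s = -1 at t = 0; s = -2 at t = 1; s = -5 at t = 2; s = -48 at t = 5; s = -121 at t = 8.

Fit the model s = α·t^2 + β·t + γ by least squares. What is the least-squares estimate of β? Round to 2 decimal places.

β = 0.58

Entries of AᵀA: Σt^2·t^2 = 4738, Σt^2·t = 646, Σt^2 = 94, Σt·t = 94, Σt = 16, Σ1 = 5.
For Aᵀs: Σt^2·s = -8966, Σt·s = -1220, Σs = -177.
AᵀA·[α, β, γ]ᵀ = Aᵀs becomes [[4738, 646, 94]; [646, 94, 16]; [94, 16, 5]]·[α, β, γ]ᵀ = [-8966, -1220, -177]ᵀ.
Solving the 3×3 system (Gaussian elimination) gives α = -3271/1664, β = 971/1664, γ = -259/832.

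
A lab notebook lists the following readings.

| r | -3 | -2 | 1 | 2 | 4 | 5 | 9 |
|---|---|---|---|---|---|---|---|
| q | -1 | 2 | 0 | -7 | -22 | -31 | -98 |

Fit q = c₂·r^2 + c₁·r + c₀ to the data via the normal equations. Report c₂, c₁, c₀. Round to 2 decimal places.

c₂ = -1.03, c₁ = -1.88, c₀ = 2.38

Sums needed: Σr^2·r^2 = 7556, Σr^2·r = 892, Σr^2 = 140, Σr·r = 140, Σr = 16, Σ1 = 7.
For Aᵀq: Σr^2·q = -9094, Σr·q = -1140, Σq = -157.
So AᵀA·[c₂, c₁, c₀]ᵀ = Aᵀq: [[7556, 892, 140]; [892, 140, 16]; [140, 16, 7]]·[c₂, c₁, c₀]ᵀ = [-9094, -1140, -157]ᵀ.
Row-reducing yields c₂ = -147875/144132, c₁ = -270749/144132, c₀ = 28640/12011.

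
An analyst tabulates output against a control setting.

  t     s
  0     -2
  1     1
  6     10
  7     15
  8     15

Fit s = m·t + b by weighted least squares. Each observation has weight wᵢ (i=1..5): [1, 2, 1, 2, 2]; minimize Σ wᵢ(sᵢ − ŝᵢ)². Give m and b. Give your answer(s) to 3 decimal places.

m = 2.150, b = -1.461

The normal equations are: 264·m + 38·b = 512;  38·m + 8·b = 70.
Eliminating b: 8·(row 1) − 38·(row 2) gives 668·m = 8·512 − 38·70 = 1436, so m = 359/167.
Then b = (70 − 38·(359/167))/8 = -244/167.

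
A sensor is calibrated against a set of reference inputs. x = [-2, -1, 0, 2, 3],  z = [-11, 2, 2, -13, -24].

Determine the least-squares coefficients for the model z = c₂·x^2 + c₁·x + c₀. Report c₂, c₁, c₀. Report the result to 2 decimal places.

c₂ = -2.99, c₁ = -0.25, c₀ = 2.05

Forming MᵀM = [[114, 26, 18]; [26, 18, 2]; [18, 2, 5]] and Mᵀz = [-310, -78, -44]ᵀ gives MᵀM·[c₂, c₁, c₀]ᵀ = Mᵀz.
Inverting the 3×3 Gram matrix, [c₂, c₁, c₀]ᵀ = [-230/77, -19/77, 158/77]ᵀ.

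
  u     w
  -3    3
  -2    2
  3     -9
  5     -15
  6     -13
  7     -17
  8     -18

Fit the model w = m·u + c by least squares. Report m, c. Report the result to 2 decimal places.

Sums needed: Σu·u = 196, Σu = 24, Σ1 = 7.
Right-hand side: Σu·w = -456, Σw = -67.
XᵀX·[m, c]ᵀ = Xᵀw becomes [[196, 24]; [24, 7]]·[m, c]ᵀ = [-456, -67]ᵀ.
det = 196·7 − 24² = 796.
m = ((-456)·7 − 24·(-67))/796 = -396/199; c = (196·(-67) − 24·(-456))/796 = -547/199.

m = -1.99, c = -2.75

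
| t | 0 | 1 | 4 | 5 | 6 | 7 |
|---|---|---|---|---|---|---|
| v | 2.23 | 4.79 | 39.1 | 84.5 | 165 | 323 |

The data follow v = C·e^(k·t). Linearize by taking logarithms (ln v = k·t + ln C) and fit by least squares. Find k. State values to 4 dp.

With ln vᵢ as the transformed response and tᵢ as the regressor:
Sums: Σt = 23.0000, Σ(t)² = 127.0000, Σln v = 21.3550, Σt·ln v = 109.4940.
Normal system: [[127.0000, 23.0000]; [23.0000, 6]]·[k, ln C]ᵀ = [109.4940, 21.3550]ᵀ.
Slope k = (n·Σt·ln v − Σt·Σln v)/(n·Σ(t)² − (Σt)²) = (6·109.4940 − 23.0000·21.3550)/233.0000 = 0.71158; ln C = (Σln v − k·Σt)/n = 0.83143.

k = 0.7116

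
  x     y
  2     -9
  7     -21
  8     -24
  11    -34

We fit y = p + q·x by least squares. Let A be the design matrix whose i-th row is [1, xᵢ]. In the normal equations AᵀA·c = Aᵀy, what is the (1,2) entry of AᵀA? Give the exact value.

28

Row 1 ↔ basis 1, column 2 ↔ basis x, so (AᵀA)_{1,2} = Σᵢ x = (1)·(2) + (1)·(7) + (1)·(8) + (1)·(11) = 28.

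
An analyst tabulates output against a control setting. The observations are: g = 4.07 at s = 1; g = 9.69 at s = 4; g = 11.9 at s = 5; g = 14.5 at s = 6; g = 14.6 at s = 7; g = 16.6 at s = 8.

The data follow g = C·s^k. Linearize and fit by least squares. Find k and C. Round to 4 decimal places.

k = 0.6776, C = 4.0176

Taking logs, ln g = k·ln s + ln C, so regress ln g on ln s.
AᵀA = [[15.8331, 8.8128]; [8.8128, 6]], rhs = [22.9847, 14.3158]ᵀ  (here Σln s = 8.8128, Σ(ln s)² = 15.8331, Σln g = 14.3158, Σln s·ln g = 22.9847).
Δ = 15.8331·6 − (8.8128)² = 17.3327; k = (22.9847·6 − 8.8128·14.3158)/17.3327 = 0.67761, ln C = (15.8331·14.3158 − 8.8128·22.9847)/17.3327 = 1.39070, so C = exp(1.39070) = 4.01765.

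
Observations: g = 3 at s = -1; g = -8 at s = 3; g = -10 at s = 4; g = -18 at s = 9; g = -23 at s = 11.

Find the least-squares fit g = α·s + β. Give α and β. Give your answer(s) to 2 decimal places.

Forming MᵀM = [[228, 26]; [26, 5]] and Mᵀg = [-482, -56]ᵀ gives MᵀM·[α, β]ᵀ = Mᵀg.
Eliminating β: 5·(row 1) − 26·(row 2) gives 464·α = 5·(-482) − 26·(-56) = -954, so α = -477/232.
Then β = ((-56) − 26·(-477/232))/5 = -59/116.

α = -2.06, β = -0.51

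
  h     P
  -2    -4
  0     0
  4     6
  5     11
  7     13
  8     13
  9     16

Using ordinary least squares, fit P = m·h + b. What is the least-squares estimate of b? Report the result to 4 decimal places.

b = -0.0857

Setting ∂/∂m … = 0 gives: 239·m + 31·b = 426;  31·m + 7·b = 55.
Eliminating b: 7·(row 1) − 31·(row 2) gives 712·m = 7·426 − 31·55 = 1277, so m = 1277/712.
Then b = (55 − 31·(1277/712))/7 = -61/712.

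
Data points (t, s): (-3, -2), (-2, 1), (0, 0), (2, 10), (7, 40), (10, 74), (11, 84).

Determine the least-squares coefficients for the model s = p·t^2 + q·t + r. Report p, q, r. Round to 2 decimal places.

AᵀA·[p, q, r]ᵀ = Aᵀs reads: 27155·p + 2647·q + 287·r = 19550;  2647·p + 287·q + 25·r = 1968;  287·p + 25·q + 7·r = 207.
Row-reducing yields p = 680185/1440402, q = 3371443/1440402, r = 444382/240067.

p = 0.47, q = 2.34, r = 1.85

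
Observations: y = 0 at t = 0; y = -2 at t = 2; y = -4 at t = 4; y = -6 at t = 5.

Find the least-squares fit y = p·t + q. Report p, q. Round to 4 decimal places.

The normal system AᵀA·[p, q]ᵀ = Aᵀy is [[45, 11]; [11, 4]]·[p, q]ᵀ = [-50, -12]ᵀ.
det = 45·4 − 11² = 59.
p = ((-50)·4 − 11·(-12))/59 = -68/59; q = (45·(-12) − 11·(-50))/59 = 10/59.

p = -1.1525, q = 0.1695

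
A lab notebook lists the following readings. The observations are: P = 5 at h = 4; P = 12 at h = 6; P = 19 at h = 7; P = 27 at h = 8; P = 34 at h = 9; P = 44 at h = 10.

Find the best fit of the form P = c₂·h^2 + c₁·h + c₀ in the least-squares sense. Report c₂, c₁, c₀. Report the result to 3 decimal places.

With design matrix M, MᵀM = [[24610, 2864, 346]; [2864, 346, 44]; [346, 44, 6]] and MᵀP = [10325, 1187, 141]ᵀ.
Inverting the 3×3 Gram matrix, [c₂, c₁, c₀]ᵀ = [13/21, -443/210, 229/70]ᵀ.

c₂ = 0.619, c₁ = -2.110, c₀ = 3.271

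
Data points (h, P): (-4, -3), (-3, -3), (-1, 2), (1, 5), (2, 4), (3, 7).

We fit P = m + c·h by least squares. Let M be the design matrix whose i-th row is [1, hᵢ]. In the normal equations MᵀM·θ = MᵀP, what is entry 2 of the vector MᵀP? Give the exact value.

Entry 2 ↔ basis h, so (MᵀP)_{2} = Σᵢ (h)·Pᵢ = (-4)·(-3) + (-3)·(-3) + (-1)·(2) + (1)·(5) + (2)·(4) + (3)·(7) = 53.

53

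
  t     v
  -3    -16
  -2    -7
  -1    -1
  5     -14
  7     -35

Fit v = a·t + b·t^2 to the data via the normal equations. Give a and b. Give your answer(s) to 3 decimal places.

Entries of XᵀX: Σt·t = 88, Σt·t^2 = 432, Σt^2·t^2 = 3124.
For Xᵀv: Σt·v = -252, Σt^2·v = -2238.
XᵀX·[a, b]ᵀ = Xᵀv becomes [[88, 432]; [432, 3124]]·[a, b]ᵀ = [-252, -2238]ᵀ.
Δ = 88·3124 − 432² = 88288.
a = ((-252)·3124 − 432·(-2238))/88288 = 11223/5518; b = (88·(-2238) − 432·(-252))/88288 = -5505/5518.

a = 2.034, b = -0.998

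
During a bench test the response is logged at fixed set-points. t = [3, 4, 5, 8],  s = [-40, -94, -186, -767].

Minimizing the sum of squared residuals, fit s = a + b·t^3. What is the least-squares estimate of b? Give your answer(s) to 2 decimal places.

The normal system AᵀA·[a, b]ᵀ = Aᵀs is [[4, 728]; [728, 282594]]·[a, b]ᵀ = [-1087, -423050]ᵀ.
Δ = 4·282594 − 728² = 600392.
a = ((-1087)·282594 − 728·(-423050))/600392 = 1339/1004; b = (4·(-423050) − 728·(-1087))/600392 = -4896/3263.

b = -1.50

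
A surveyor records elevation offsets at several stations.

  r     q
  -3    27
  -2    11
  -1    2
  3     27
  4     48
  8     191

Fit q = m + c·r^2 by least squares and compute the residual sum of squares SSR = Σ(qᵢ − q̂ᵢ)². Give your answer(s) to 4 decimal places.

SSR = 1.3892

Normal-equation sums: Σ1 = 6, Σr^2 = 103, Σr^2·r^2 = 4531.
Right-hand side: Σq = 306, Σr^2·q = 13524.
Δ = 6·4531 − 103² = 16577.
m = (306·4531 − 103·13524)/16577 = -6486/16577; c = (6·13524 − 103·306)/16577 = 49626/16577.
Residuals: 7431/16577, -9671/16577, -9986/16577, 7431/16577, 8166/16577, -3371/16577; SSR = 23028/16577.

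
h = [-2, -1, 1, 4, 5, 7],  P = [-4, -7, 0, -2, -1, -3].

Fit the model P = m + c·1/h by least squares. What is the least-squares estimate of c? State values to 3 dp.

Compute the Gram sums: Σ1 = 6, Σ1/h = 13/140, Σ1/h·1/h = 46509/19600.
Moment sums: ΣP = -17, Σ1/h·P = 551/70.
So XᵀX·[m, c]ᵀ = XᵀP: [[6, 13/140]; [13/140, 46509/19600]]·[m, c]ᵀ = [-17, 551/70]ᵀ.
det = 6·(46509/19600) − (13/140)² = 55777/3920.
m = ((-17)·(46509/19600) − (13/140)·(551/70))/(55777/3920) = -804979/278885; c = (6·(551/70) − (13/140)·(-17))/(55777/3920) = 191324/55777.

c = 3.430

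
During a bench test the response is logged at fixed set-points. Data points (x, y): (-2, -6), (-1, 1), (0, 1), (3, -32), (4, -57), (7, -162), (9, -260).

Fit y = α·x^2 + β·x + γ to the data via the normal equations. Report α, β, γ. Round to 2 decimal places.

Forming MᵀM = [[9316, 1154, 160]; [1154, 160, 20]; [160, 20, 7]] and Mᵀy = [-30221, -3787, -515]ᵀ gives MᵀM·[α, β, γ]ᵀ = Mᵀy.
Row-reducing yields α = -36821/12502, β = -31989/12502, γ = 945/893.

α = -2.95, β = -2.56, γ = 1.06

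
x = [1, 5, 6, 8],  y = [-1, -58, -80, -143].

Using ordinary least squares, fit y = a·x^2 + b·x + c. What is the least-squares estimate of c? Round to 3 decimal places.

c = 2.400

With design matrix A, AᵀA = [[6018, 854, 126]; [854, 126, 20]; [126, 20, 4]] and Aᵀy = [-13483, -1915, -282]ᵀ.
Inverting the 3×3 Gram matrix, [a, b, c]ᵀ = [-3240/1549, -4345/3098, 3718/1549]ᵀ.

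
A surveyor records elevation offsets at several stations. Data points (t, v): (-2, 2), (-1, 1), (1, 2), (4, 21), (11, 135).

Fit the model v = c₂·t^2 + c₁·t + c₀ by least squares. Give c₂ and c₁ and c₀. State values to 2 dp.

c₂ = 1.02, c₁ = 1.06, c₀ = 0.38

XᵀX·[c₂, c₁, c₀]ᵀ = Xᵀv reads: 14915·c₂ + 1387·c₁ + 143·c₀ = 16682;  1387·c₂ + 143·c₁ + 13·c₀ = 1566;  143·c₂ + 13·c₁ + 5·c₀ = 161.
Solving the 3×3 system (Gaussian elimination) gives c₂ = 42781/42078, c₁ = 44405/42078, c₀ = 7961/21039.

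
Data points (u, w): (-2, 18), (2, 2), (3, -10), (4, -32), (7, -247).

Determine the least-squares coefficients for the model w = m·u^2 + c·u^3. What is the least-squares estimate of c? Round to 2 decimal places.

c = -1.03

From the data, Σu^2·u^2 = 2770, Σu^2·u^3 = 18074, Σu^3·u^3 = 122602.
And Σu^2·w = -12625, Σu^3·w = -87167.
Normal equations: [[2770, 18074]; [18074, 122602]]·[m, c]ᵀ = [-12625, -87167]ᵀ.
Eliminating c: 122602·(row 1) − 18074·(row 2) gives 12938064·m = 122602·(-12625) − 18074·(-87167) = 27606108, so m = 2300509/1078172.
Then c = ((-87167) − 18074·(2300509/1078172))/122602 = -1105695/1078172.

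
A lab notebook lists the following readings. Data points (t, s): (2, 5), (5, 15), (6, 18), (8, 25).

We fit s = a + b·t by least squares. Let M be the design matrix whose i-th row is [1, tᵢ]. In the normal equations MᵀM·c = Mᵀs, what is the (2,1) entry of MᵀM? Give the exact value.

21

Row 2 ↔ basis t, column 1 ↔ basis 1, so (MᵀM)_{2,1} = Σᵢ t = (2)·(1) + (5)·(1) + (6)·(1) + (8)·(1) = 21.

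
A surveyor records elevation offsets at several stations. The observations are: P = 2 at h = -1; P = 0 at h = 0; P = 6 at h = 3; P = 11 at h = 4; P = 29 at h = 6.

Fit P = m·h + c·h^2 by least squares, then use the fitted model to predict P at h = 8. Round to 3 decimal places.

P̂ = 54.186

Setting ∂/∂m … = 0 gives: 62·m + 306·c = 234;  306·m + 1634·c = 1276.
Δ = 62·1634 − 306² = 7672.
m = (234·1634 − 306·1276)/7672 = -2025/1918; c = (62·1276 − 306·234)/7672 = 1877/1918.
At h = 8: P̂ = (-2025/1918)·(8) + (1877/1918)·(64) = 51964/959.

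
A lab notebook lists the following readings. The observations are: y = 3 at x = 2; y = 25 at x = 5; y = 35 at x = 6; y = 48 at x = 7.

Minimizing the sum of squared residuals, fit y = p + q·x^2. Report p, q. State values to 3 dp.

With design matrix M, MᵀM = [[4, 114]; [114, 4338]] and Mᵀy = [111, 4249]ᵀ.
Determinant 4·4338 − 114² = 4356.
p = (111·4338 − 114·4249)/4356 = -239/363; q = (4·4249 − 114·111)/4356 = 2171/2178.

p = -0.658, q = 0.997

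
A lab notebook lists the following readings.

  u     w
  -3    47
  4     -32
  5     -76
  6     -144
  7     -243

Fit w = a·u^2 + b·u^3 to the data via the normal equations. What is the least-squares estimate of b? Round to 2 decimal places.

Compute the Gram sums: Σu^2·u^2 = 4659, Σu^2·u^3 = 28489, Σu^3·u^3 = 184755.
And Σu^2·w = -19080, Σu^3·w = -127270.
MᵀM·[a, b]ᵀ = Mᵀw becomes [[4659, 28489]; [28489, 184755]]·[a, b]ᵀ = [-19080, -127270]ᵀ.
det = 4659·184755 − 28489² = 49150424.
a = ((-19080)·184755 − 28489·(-127270))/49150424 = 50334815/24575212; b = (4659·(-127270) − 28489·(-19080))/49150424 = -24690405/24575212.

b = -1.00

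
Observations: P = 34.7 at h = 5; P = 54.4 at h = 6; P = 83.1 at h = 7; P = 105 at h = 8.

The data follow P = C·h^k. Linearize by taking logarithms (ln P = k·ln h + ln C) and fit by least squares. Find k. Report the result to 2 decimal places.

k = 2.40

Taking logs, ln P = k·ln h + ln C, so regress ln P on ln h.
AᵀA = [[13.9113, 7.4265]; [7.4265, 4]], rhs = [31.1474, 16.6171]ᵀ  (here Σln h = 7.4265, Σ(ln h)² = 13.9113, Σln P = 16.6171, Σln h·ln P = 31.1474).
Solving (det = 0.4917): k = 2.40373, ln C = -0.30857.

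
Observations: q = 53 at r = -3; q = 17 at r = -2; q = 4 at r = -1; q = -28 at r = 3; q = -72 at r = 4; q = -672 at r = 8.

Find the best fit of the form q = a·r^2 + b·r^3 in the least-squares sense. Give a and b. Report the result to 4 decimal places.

MᵀM·[a, b]ᵀ = Mᵀq reads: 4531·a + 33759·b = -43863;  33759·a + 267763·b = -350999.
Eliminating b: 267763·(row 1) − 33759·(row 2) gives 73564072·a = 267763·(-43863) − 33759·(-350999) = 104486772, so a = 26121693/18391018.
Then b = ((-350999) − 33759·(26121693/18391018))/267763 = -27401363/18391018.

a = 1.4204, b = -1.4899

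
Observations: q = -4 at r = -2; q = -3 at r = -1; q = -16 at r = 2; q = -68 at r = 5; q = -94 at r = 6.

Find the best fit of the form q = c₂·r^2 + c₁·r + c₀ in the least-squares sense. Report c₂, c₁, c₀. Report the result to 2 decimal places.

Setting ∂/∂c₂ … = 0 gives: 1954·c₂ + 340·c₁ + 70·c₀ = -5167;  340·c₂ + 70·c₁ + 10·c₀ = -925;  70·c₂ + 10·c₁ + 5·c₀ = -185.
(Σr^2·r^2 = 1954, Σr^2·r = 340, Σr^2 = 70, Σr·r = 70, Σr = 10, Σ1 = 5, Σr^2·q = -5167, Σr·q = -925, Σq = -185.)
Row-reducing yields c₂ = -119/58, c₁ = -839/290, c₀ = -361/145.

c₂ = -2.05, c₁ = -2.89, c₀ = -2.49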